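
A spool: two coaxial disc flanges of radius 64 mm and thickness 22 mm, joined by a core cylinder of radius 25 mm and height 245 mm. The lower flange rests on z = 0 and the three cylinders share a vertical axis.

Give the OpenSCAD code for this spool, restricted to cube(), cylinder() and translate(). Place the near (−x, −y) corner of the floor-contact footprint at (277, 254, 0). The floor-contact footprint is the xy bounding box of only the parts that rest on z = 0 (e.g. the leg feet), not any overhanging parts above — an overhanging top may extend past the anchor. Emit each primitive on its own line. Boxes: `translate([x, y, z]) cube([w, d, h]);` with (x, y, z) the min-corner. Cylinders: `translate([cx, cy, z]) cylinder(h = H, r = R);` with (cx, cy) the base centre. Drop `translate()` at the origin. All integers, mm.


translate([341, 318, 0]) cylinder(h = 22, r = 64);
translate([341, 318, 22]) cylinder(h = 245, r = 25);
translate([341, 318, 267]) cylinder(h = 22, r = 64);


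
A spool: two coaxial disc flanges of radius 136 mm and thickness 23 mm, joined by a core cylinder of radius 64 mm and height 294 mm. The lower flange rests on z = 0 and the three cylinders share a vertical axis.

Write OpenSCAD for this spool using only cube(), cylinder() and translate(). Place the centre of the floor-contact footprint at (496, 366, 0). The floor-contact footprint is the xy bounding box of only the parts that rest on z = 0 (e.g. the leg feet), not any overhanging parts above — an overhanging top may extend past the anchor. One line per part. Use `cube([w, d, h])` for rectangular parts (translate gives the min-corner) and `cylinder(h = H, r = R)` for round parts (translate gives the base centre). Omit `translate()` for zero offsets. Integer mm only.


translate([496, 366, 0]) cylinder(h = 23, r = 136);
translate([496, 366, 23]) cylinder(h = 294, r = 64);
translate([496, 366, 317]) cylinder(h = 23, r = 136);


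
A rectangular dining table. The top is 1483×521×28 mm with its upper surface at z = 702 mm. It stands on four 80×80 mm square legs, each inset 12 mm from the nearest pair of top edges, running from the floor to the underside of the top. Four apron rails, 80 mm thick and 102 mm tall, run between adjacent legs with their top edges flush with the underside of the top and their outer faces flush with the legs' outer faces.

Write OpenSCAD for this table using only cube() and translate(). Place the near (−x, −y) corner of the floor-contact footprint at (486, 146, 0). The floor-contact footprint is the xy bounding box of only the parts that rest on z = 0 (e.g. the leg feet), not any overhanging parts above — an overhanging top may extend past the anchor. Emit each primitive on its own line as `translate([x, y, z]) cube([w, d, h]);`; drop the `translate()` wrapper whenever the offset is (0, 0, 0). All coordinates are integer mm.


// leg_h = 702 - 28 = 674
// apron z = 674 - 102 = 572
translate([474, 134, 674]) cube([1483, 521, 28]);
translate([486, 146, 0]) cube([80, 80, 674]);
translate([1865, 146, 0]) cube([80, 80, 674]);
translate([486, 563, 0]) cube([80, 80, 674]);
translate([1865, 563, 0]) cube([80, 80, 674]);
translate([566, 146, 572]) cube([1299, 80, 102]);
translate([566, 563, 572]) cube([1299, 80, 102]);
translate([486, 226, 572]) cube([80, 337, 102]);
translate([1865, 226, 572]) cube([80, 337, 102]);


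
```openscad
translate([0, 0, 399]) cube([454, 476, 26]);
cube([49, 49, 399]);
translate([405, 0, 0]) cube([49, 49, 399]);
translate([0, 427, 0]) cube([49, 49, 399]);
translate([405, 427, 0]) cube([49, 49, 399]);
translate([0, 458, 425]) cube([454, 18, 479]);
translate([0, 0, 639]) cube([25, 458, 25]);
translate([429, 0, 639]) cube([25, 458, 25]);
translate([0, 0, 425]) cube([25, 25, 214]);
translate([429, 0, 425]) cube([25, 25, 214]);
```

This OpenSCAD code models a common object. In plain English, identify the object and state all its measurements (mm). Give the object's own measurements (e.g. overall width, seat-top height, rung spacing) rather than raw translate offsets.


A chair. The seat is a 454×476×26 mm slab with its top at z = 425 mm, on four 49×49 mm corner legs (flush with the seat edges, standing on z = 0). A flat backrest 18 mm thick, 479 mm tall, spans the full seat width and rises from the seat top along its +y edge, rear face flush with the rear of the seat. Two armrests of 25×25 mm section run along each side from the seat's front edge to the front of the backrest, top faces 239 mm above the seat top and outer faces flush with the seat's x-edges; a 25×25 mm post under the front of each armrest stands on the seat at the front corner.


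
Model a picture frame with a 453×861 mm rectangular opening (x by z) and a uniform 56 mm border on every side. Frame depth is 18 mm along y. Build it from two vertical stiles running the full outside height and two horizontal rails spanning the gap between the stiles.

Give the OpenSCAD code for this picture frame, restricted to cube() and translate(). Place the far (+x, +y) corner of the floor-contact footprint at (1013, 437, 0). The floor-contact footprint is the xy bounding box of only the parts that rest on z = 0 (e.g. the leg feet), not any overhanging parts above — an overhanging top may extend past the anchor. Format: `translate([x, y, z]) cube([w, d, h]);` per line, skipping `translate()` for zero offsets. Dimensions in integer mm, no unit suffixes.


translate([448, 419, 0]) cube([56, 18, 973]);
translate([957, 419, 0]) cube([56, 18, 973]);
translate([504, 419, 0]) cube([453, 18, 56]);
translate([504, 419, 917]) cube([453, 18, 56]);


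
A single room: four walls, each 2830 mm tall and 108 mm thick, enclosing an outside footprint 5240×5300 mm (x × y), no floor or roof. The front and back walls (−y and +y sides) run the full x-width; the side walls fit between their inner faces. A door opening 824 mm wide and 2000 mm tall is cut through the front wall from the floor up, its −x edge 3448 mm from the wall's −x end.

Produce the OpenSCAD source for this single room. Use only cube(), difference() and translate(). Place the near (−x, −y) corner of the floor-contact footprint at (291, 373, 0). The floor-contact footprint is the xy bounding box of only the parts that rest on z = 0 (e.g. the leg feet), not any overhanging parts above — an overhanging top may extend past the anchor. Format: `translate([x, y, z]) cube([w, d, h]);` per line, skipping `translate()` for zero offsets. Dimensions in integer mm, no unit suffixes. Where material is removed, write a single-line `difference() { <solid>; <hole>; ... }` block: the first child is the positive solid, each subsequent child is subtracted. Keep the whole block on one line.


difference() { translate([291, 373, 0]) cube([5240, 108, 2830]); translate([3739, 373, 0]) cube([824, 108, 2000]); }
translate([291, 5565, 0]) cube([5240, 108, 2830]);
translate([291, 481, 0]) cube([108, 5084, 2830]);
translate([5423, 481, 0]) cube([108, 5084, 2830]);


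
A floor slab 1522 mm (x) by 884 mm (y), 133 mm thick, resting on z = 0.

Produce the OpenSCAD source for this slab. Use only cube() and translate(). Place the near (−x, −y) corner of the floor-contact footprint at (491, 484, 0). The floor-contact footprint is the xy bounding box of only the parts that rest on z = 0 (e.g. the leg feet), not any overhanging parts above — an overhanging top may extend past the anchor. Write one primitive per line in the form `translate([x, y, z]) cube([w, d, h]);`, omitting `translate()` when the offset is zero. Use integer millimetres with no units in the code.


translate([491, 484, 0]) cube([1522, 884, 133]);


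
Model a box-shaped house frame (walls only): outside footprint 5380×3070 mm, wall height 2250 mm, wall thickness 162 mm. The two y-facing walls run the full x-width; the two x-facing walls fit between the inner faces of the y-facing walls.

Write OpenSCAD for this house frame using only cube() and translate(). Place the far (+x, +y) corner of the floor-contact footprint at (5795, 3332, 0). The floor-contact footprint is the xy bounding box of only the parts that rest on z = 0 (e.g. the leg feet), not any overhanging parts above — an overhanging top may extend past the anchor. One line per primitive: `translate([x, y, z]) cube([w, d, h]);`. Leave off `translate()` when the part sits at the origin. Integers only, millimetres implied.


translate([415, 262, 0]) cube([5380, 162, 2250]);
translate([415, 3170, 0]) cube([5380, 162, 2250]);
translate([415, 424, 0]) cube([162, 2746, 2250]);
translate([5633, 424, 0]) cube([162, 2746, 2250]);


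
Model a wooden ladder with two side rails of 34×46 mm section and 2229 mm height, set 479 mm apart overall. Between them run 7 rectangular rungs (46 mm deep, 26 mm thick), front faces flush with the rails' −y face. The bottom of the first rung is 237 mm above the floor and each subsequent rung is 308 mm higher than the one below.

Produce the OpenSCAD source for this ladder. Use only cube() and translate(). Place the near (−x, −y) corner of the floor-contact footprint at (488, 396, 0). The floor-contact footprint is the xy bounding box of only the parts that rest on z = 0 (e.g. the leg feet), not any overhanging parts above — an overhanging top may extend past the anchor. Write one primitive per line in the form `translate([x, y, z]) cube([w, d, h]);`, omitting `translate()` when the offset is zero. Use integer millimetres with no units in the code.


translate([488, 396, 0]) cube([34, 46, 2229]);
translate([933, 396, 0]) cube([34, 46, 2229]);
translate([522, 396, 237]) cube([411, 46, 26]);
translate([522, 396, 545]) cube([411, 46, 26]);
translate([522, 396, 853]) cube([411, 46, 26]);
translate([522, 396, 1161]) cube([411, 46, 26]);
translate([522, 396, 1469]) cube([411, 46, 26]);
translate([522, 396, 1777]) cube([411, 46, 26]);
translate([522, 396, 2085]) cube([411, 46, 26]);


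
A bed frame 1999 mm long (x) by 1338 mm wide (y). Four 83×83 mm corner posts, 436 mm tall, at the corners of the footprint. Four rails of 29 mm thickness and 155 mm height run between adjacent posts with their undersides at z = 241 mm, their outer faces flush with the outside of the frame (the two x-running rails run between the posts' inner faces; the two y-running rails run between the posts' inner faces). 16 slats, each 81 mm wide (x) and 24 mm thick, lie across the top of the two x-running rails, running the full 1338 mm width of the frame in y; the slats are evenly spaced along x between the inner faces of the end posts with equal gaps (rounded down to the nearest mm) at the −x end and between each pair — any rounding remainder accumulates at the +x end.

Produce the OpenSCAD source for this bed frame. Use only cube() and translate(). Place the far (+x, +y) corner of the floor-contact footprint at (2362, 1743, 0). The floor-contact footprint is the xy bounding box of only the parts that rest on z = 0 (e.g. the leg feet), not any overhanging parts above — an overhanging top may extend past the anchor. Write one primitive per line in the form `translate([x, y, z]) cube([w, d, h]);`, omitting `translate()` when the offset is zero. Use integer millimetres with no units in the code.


translate([363, 405, 0]) cube([83, 83, 436]);
translate([363, 1660, 0]) cube([83, 83, 436]);
translate([2279, 405, 0]) cube([83, 83, 436]);
translate([2279, 1660, 0]) cube([83, 83, 436]);
translate([446, 405, 241]) cube([1833, 29, 155]);
translate([446, 1714, 241]) cube([1833, 29, 155]);
translate([363, 488, 241]) cube([29, 1172, 155]);
translate([2333, 488, 241]) cube([29, 1172, 155]);
translate([477, 405, 396]) cube([81, 1338, 24]);
translate([589, 405, 396]) cube([81, 1338, 24]);
translate([701, 405, 396]) cube([81, 1338, 24]);
translate([813, 405, 396]) cube([81, 1338, 24]);
translate([925, 405, 396]) cube([81, 1338, 24]);
translate([1037, 405, 396]) cube([81, 1338, 24]);
translate([1149, 405, 396]) cube([81, 1338, 24]);
translate([1261, 405, 396]) cube([81, 1338, 24]);
translate([1373, 405, 396]) cube([81, 1338, 24]);
translate([1485, 405, 396]) cube([81, 1338, 24]);
translate([1597, 405, 396]) cube([81, 1338, 24]);
translate([1709, 405, 396]) cube([81, 1338, 24]);
translate([1821, 405, 396]) cube([81, 1338, 24]);
translate([1933, 405, 396]) cube([81, 1338, 24]);
translate([2045, 405, 396]) cube([81, 1338, 24]);
translate([2157, 405, 396]) cube([81, 1338, 24]);


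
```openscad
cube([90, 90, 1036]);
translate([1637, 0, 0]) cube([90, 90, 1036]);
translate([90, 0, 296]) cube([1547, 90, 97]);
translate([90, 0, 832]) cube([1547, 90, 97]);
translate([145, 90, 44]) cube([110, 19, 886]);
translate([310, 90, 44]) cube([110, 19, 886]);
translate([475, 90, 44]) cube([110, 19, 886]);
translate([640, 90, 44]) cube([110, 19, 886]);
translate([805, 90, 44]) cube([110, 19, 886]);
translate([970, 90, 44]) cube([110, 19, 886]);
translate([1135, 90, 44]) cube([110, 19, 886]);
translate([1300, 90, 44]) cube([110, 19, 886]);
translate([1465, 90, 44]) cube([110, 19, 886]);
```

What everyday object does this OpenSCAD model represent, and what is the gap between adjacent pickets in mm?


A fence section. The picket gap is 55 mm.

Two posts, two rails, 9 pickets — a fence section. Span 1547 mm holds 9 pickets of 110 mm with 10 equal gaps: ⌊(1547 − 9·110) / 10⌋ = 55 mm.


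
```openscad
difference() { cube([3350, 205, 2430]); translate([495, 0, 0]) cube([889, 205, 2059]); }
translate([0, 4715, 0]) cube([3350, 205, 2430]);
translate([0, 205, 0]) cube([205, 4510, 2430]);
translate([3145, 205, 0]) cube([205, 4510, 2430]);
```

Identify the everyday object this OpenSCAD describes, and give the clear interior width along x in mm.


A single room. The interior width is 2940 mm.

Four walls enclosing a rectangle with a door in the front wall — a room. Outside width 3350 minus two 205 mm walls gives 2940 mm.


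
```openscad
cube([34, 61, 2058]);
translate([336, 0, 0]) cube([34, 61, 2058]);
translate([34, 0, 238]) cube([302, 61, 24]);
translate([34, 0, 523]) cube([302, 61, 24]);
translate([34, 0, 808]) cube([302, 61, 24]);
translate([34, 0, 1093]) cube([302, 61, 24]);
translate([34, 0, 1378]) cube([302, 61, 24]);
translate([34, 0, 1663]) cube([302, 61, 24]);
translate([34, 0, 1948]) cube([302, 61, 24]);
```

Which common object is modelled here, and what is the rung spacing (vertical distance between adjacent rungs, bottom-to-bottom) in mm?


A ladder. The rung spacing is 285 mm.

Two tall 34×61 posts with 7 short bars between them — a ladder. Adjacent rungs sit at z = 238 and z = 523, so the spacing is 523 − 238 = 285 mm.


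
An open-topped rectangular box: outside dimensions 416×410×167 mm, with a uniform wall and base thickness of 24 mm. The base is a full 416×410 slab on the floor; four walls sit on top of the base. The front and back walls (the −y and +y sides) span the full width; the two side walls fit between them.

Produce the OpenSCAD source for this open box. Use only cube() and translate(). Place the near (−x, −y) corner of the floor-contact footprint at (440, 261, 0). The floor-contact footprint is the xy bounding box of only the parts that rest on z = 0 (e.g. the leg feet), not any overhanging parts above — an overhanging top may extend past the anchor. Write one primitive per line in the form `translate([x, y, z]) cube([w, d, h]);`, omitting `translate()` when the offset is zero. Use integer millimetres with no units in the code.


translate([440, 261, 0]) cube([416, 410, 24]);
translate([440, 261, 24]) cube([416, 24, 143]);
translate([440, 647, 24]) cube([416, 24, 143]);
translate([440, 285, 24]) cube([24, 362, 143]);
translate([832, 285, 24]) cube([24, 362, 143]);


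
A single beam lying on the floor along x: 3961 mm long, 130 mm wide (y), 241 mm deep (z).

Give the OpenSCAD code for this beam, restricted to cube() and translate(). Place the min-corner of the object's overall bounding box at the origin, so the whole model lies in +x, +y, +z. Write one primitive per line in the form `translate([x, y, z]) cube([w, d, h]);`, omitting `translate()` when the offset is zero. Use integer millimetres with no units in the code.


cube([3961, 130, 241]);


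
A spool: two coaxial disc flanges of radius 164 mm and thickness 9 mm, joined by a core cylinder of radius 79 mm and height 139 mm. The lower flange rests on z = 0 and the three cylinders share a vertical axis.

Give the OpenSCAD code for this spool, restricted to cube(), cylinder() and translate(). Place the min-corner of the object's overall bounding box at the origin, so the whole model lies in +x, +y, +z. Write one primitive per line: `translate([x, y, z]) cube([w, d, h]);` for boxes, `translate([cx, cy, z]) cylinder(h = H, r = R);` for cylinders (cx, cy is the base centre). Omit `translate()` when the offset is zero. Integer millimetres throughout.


translate([164, 164, 0]) cylinder(h = 9, r = 164);
translate([164, 164, 9]) cylinder(h = 139, r = 79);
translate([164, 164, 148]) cylinder(h = 9, r = 164);


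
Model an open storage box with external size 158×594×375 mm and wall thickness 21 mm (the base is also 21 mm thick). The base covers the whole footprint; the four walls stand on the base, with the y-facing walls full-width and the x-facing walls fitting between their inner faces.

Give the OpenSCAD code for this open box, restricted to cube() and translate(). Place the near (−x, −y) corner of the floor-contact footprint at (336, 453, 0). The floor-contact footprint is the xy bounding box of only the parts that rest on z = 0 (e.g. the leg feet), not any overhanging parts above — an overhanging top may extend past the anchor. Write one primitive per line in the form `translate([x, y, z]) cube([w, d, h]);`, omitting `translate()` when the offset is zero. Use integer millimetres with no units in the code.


translate([336, 453, 0]) cube([158, 594, 21]);
translate([336, 453, 21]) cube([158, 21, 354]);
translate([336, 1026, 21]) cube([158, 21, 354]);
translate([336, 474, 21]) cube([21, 552, 354]);
translate([473, 474, 21]) cube([21, 552, 354]);


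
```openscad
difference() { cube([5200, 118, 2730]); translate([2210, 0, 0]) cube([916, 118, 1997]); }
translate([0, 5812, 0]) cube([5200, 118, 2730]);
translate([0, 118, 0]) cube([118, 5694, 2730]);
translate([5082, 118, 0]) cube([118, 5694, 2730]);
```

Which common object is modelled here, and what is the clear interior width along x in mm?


A single room. The interior width is 4964 mm.

Four walls enclosing a rectangle with a door in the front wall — a room. Outside width 5200 minus two 118 mm walls gives 4964 mm.


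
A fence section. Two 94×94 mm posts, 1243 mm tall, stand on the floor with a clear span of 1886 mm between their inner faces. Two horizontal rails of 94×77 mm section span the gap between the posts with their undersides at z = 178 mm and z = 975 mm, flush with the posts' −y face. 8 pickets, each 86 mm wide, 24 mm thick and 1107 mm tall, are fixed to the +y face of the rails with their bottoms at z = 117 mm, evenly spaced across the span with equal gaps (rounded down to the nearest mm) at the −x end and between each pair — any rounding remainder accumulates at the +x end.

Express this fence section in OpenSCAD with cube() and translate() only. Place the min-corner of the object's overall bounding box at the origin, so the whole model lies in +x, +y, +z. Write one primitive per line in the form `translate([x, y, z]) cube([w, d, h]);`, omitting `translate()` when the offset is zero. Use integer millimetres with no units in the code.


cube([94, 94, 1243]);
translate([1980, 0, 0]) cube([94, 94, 1243]);
translate([94, 0, 178]) cube([1886, 94, 77]);
translate([94, 0, 975]) cube([1886, 94, 77]);
translate([227, 94, 117]) cube([86, 24, 1107]);
translate([446, 94, 117]) cube([86, 24, 1107]);
translate([665, 94, 117]) cube([86, 24, 1107]);
translate([884, 94, 117]) cube([86, 24, 1107]);
translate([1103, 94, 117]) cube([86, 24, 1107]);
translate([1322, 94, 117]) cube([86, 24, 1107]);
translate([1541, 94, 117]) cube([86, 24, 1107]);
translate([1760, 94, 117]) cube([86, 24, 1107]);


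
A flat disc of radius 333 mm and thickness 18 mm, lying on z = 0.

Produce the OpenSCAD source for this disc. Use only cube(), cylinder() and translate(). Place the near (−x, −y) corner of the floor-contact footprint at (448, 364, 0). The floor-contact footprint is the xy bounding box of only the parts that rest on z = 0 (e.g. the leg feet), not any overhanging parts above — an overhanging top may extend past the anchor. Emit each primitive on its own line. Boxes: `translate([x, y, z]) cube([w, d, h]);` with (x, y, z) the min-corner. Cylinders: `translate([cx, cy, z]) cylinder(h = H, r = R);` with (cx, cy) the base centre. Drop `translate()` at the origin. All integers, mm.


translate([781, 697, 0]) cylinder(h = 18, r = 333);


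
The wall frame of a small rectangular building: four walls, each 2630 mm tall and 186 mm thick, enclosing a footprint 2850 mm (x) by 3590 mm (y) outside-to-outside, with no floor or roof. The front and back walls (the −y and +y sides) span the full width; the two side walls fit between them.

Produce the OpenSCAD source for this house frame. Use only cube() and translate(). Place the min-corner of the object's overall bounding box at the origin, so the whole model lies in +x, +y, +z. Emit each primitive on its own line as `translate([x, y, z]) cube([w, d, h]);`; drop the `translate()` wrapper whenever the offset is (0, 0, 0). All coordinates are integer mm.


cube([2850, 186, 2630]);
translate([0, 3404, 0]) cube([2850, 186, 2630]);
translate([0, 186, 0]) cube([186, 3218, 2630]);
translate([2664, 186, 0]) cube([186, 3218, 2630]);


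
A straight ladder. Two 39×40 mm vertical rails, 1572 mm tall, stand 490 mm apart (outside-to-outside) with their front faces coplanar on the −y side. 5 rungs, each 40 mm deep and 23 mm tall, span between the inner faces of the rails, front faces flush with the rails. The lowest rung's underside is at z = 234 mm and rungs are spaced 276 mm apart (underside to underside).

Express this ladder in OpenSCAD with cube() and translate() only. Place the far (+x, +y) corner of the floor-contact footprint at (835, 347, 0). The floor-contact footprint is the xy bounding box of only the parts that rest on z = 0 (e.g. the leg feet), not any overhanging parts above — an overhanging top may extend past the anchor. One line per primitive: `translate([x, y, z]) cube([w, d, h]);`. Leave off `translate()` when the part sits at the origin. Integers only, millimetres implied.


translate([345, 307, 0]) cube([39, 40, 1572]);
translate([796, 307, 0]) cube([39, 40, 1572]);
translate([384, 307, 234]) cube([412, 40, 23]);
translate([384, 307, 510]) cube([412, 40, 23]);
translate([384, 307, 786]) cube([412, 40, 23]);
translate([384, 307, 1062]) cube([412, 40, 23]);
translate([384, 307, 1338]) cube([412, 40, 23]);


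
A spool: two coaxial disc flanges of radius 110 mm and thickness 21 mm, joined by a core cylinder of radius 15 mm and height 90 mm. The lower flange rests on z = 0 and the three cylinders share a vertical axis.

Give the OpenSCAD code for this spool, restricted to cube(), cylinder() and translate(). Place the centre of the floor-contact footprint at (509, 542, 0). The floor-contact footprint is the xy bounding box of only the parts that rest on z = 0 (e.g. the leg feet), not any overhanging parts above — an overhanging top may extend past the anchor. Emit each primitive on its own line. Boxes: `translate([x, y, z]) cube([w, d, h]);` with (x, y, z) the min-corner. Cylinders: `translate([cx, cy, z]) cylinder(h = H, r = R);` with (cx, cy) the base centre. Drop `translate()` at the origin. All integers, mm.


translate([509, 542, 0]) cylinder(h = 21, r = 110);
translate([509, 542, 21]) cylinder(h = 90, r = 15);
translate([509, 542, 111]) cylinder(h = 21, r = 110);


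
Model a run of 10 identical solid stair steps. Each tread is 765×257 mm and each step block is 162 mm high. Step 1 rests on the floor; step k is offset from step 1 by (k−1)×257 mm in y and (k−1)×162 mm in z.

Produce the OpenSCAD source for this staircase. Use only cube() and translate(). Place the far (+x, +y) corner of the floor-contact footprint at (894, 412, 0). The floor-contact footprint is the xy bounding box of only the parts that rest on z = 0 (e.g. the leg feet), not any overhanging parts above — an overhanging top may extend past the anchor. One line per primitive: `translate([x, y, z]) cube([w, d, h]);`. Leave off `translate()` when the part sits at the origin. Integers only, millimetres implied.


translate([129, 155, 0]) cube([765, 257, 162]);
translate([129, 412, 162]) cube([765, 257, 162]);
translate([129, 669, 324]) cube([765, 257, 162]);
translate([129, 926, 486]) cube([765, 257, 162]);
translate([129, 1183, 648]) cube([765, 257, 162]);
translate([129, 1440, 810]) cube([765, 257, 162]);
translate([129, 1697, 972]) cube([765, 257, 162]);
translate([129, 1954, 1134]) cube([765, 257, 162]);
translate([129, 2211, 1296]) cube([765, 257, 162]);
translate([129, 2468, 1458]) cube([765, 257, 162]);


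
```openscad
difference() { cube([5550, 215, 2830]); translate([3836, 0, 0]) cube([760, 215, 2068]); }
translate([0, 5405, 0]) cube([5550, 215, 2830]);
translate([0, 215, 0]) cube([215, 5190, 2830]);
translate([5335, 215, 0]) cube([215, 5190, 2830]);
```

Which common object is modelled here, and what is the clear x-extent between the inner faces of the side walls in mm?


A single room. The interior width is 5120 mm.

Four walls enclosing a rectangle with a door in the front wall — a room. Outside width 5550 minus two 215 mm walls gives 5120 mm.


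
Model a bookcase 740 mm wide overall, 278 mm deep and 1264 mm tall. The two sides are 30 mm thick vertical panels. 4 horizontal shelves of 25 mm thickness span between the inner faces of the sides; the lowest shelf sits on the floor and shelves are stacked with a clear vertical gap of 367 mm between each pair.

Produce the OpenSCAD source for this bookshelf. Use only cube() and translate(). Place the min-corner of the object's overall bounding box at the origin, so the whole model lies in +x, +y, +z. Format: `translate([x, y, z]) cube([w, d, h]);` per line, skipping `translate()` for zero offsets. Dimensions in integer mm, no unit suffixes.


cube([30, 278, 1264]);
translate([710, 0, 0]) cube([30, 278, 1264]);
translate([30, 0, 0]) cube([680, 278, 25]);
translate([30, 0, 392]) cube([680, 278, 25]);
translate([30, 0, 784]) cube([680, 278, 25]);
translate([30, 0, 1176]) cube([680, 278, 25]);


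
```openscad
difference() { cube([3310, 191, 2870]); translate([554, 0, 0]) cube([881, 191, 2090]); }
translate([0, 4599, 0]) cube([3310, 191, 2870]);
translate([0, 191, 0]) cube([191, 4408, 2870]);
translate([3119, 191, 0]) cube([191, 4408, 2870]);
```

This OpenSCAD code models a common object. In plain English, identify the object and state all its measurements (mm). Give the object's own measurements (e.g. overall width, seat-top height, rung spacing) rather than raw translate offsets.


A single room: four walls, each 2870 mm tall and 191 mm thick, enclosing an outside footprint 3310×4790 mm (x × y), no floor or roof. The front and back walls (−y and +y sides) run the full x-width; the side walls fit between their inner faces. A door opening 881 mm wide and 2090 mm tall is cut through the front wall from the floor up, its −x edge 554 mm from the wall's −x end.


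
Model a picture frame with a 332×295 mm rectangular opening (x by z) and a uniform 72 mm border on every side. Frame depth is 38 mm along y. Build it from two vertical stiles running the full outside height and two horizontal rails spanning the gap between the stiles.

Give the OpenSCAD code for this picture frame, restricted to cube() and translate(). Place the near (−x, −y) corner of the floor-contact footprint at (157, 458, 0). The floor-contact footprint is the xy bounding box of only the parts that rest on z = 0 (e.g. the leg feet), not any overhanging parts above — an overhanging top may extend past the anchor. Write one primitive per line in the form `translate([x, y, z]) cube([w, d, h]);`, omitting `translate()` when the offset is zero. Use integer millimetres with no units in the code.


translate([157, 458, 0]) cube([72, 38, 439]);
translate([561, 458, 0]) cube([72, 38, 439]);
translate([229, 458, 0]) cube([332, 38, 72]);
translate([229, 458, 367]) cube([332, 38, 72]);


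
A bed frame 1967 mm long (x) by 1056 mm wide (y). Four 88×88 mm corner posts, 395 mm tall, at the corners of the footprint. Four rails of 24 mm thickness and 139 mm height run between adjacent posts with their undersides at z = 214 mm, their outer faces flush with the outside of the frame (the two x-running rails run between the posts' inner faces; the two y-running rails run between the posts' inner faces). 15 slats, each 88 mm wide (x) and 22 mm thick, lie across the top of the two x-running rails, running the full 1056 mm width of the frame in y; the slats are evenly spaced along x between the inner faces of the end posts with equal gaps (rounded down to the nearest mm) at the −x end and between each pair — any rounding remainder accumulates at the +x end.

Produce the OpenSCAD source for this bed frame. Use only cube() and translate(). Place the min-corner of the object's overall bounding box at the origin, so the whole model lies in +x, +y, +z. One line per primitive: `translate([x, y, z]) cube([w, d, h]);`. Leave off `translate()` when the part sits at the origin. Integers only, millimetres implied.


cube([88, 88, 395]);
translate([0, 968, 0]) cube([88, 88, 395]);
translate([1879, 0, 0]) cube([88, 88, 395]);
translate([1879, 968, 0]) cube([88, 88, 395]);
translate([88, 0, 214]) cube([1791, 24, 139]);
translate([88, 1032, 214]) cube([1791, 24, 139]);
translate([0, 88, 214]) cube([24, 880, 139]);
translate([1943, 88, 214]) cube([24, 880, 139]);
translate([117, 0, 353]) cube([88, 1056, 22]);
translate([234, 0, 353]) cube([88, 1056, 22]);
translate([351, 0, 353]) cube([88, 1056, 22]);
translate([468, 0, 353]) cube([88, 1056, 22]);
translate([585, 0, 353]) cube([88, 1056, 22]);
translate([702, 0, 353]) cube([88, 1056, 22]);
translate([819, 0, 353]) cube([88, 1056, 22]);
translate([936, 0, 353]) cube([88, 1056, 22]);
translate([1053, 0, 353]) cube([88, 1056, 22]);
translate([1170, 0, 353]) cube([88, 1056, 22]);
translate([1287, 0, 353]) cube([88, 1056, 22]);
translate([1404, 0, 353]) cube([88, 1056, 22]);
translate([1521, 0, 353]) cube([88, 1056, 22]);
translate([1638, 0, 353]) cube([88, 1056, 22]);
translate([1755, 0, 353]) cube([88, 1056, 22]);


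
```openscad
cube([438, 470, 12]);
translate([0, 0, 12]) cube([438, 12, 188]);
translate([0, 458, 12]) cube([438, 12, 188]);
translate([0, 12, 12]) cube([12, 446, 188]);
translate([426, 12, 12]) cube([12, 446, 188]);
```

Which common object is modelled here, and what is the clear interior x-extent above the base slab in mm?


An open box. The internal width is 414 mm.

A 438×470 base slab with four walls standing on it — an open box. The base is 438 mm wide and the walls are 12 mm thick, so the internal width is 438 − 2 × 12 = 414 mm.


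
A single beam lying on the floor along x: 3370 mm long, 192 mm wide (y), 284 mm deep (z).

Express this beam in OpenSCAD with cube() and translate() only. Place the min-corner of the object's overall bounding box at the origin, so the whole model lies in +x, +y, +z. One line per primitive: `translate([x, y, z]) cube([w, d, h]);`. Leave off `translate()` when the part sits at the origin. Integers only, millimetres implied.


cube([3370, 192, 284]);


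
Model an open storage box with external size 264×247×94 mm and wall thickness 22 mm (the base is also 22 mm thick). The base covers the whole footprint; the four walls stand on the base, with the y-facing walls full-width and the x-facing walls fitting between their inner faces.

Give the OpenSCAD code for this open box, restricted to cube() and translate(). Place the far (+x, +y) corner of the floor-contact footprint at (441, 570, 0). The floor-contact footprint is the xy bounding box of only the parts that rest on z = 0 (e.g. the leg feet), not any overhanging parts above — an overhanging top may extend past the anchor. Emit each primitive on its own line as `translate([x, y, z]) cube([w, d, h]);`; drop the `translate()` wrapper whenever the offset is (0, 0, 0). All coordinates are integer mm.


translate([177, 323, 0]) cube([264, 247, 22]);
translate([177, 323, 22]) cube([264, 22, 72]);
translate([177, 548, 22]) cube([264, 22, 72]);
translate([177, 345, 22]) cube([22, 203, 72]);
translate([419, 345, 22]) cube([22, 203, 72]);


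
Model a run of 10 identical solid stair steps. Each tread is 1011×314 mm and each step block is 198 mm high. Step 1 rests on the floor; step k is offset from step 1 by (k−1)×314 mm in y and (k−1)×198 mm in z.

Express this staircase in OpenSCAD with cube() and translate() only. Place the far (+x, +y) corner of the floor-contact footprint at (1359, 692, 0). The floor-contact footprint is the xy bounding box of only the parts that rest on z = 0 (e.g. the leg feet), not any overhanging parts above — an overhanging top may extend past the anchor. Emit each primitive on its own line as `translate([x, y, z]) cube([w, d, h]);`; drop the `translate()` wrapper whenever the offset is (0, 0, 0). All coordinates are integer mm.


translate([348, 378, 0]) cube([1011, 314, 198]);
translate([348, 692, 198]) cube([1011, 314, 198]);
translate([348, 1006, 396]) cube([1011, 314, 198]);
translate([348, 1320, 594]) cube([1011, 314, 198]);
translate([348, 1634, 792]) cube([1011, 314, 198]);
translate([348, 1948, 990]) cube([1011, 314, 198]);
translate([348, 2262, 1188]) cube([1011, 314, 198]);
translate([348, 2576, 1386]) cube([1011, 314, 198]);
translate([348, 2890, 1584]) cube([1011, 314, 198]);
translate([348, 3204, 1782]) cube([1011, 314, 198]);


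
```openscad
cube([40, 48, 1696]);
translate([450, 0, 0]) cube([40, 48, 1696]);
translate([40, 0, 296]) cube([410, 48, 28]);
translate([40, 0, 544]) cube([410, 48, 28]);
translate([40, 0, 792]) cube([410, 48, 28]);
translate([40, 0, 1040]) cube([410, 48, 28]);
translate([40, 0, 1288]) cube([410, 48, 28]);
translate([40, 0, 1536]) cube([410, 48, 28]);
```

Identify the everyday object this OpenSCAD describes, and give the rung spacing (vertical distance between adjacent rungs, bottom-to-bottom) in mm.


A ladder. The rung spacing is 248 mm.

Two tall 40×48 posts with 6 short bars between them — a ladder. Adjacent rungs sit at z = 296 and z = 544, so the spacing is 544 − 296 = 248 mm.


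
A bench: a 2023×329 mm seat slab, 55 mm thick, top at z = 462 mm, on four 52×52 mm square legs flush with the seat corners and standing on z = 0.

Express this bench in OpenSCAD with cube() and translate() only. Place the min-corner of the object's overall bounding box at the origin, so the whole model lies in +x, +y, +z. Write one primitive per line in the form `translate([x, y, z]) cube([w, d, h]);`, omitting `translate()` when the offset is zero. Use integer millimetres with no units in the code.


// leg_h = 462 − 55 = 407
translate([0, 0, 407]) cube([2023, 329, 55]);
cube([52, 52, 407]);
translate([0, 277, 0]) cube([52, 52, 407]);
translate([1971, 0, 0]) cube([52, 52, 407]);
translate([1971, 277, 0]) cube([52, 52, 407]);


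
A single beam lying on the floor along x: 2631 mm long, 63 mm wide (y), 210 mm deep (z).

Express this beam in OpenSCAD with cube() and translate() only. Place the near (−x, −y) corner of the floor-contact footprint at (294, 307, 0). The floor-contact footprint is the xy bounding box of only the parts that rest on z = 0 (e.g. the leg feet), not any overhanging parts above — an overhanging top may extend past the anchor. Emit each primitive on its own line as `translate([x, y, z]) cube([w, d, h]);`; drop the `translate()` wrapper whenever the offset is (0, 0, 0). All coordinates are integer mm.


translate([294, 307, 0]) cube([2631, 63, 210]);


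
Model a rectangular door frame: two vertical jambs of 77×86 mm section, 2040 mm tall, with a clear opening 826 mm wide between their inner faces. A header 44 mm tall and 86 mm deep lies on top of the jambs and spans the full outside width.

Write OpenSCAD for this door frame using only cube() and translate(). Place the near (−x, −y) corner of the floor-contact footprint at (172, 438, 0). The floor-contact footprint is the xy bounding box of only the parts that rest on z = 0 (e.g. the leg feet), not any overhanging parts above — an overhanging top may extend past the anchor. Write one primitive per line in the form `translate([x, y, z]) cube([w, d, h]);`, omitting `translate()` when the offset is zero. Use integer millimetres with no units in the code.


translate([172, 438, 0]) cube([77, 86, 2040]);
translate([1075, 438, 0]) cube([77, 86, 2040]);
translate([172, 438, 2040]) cube([980, 86, 44]);


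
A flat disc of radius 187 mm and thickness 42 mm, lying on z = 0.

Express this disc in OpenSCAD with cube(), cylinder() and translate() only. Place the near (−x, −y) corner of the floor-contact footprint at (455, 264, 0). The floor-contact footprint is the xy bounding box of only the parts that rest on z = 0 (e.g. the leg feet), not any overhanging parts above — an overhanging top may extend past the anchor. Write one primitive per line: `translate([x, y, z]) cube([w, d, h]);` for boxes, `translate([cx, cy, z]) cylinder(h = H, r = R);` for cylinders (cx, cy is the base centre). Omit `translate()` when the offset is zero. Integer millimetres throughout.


translate([642, 451, 0]) cylinder(h = 42, r = 187);


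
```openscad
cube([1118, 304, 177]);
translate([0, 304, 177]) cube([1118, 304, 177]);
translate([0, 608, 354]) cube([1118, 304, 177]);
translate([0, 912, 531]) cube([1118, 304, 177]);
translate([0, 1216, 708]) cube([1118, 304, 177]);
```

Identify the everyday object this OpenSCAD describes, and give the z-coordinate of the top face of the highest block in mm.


A staircase. The total rise is 885 mm.

5 identical blocks, each offset up and back from the previous — a staircase. Each step is 177 mm tall and there are 5 of them, so the total rise is 5 × 177 = 885 mm.


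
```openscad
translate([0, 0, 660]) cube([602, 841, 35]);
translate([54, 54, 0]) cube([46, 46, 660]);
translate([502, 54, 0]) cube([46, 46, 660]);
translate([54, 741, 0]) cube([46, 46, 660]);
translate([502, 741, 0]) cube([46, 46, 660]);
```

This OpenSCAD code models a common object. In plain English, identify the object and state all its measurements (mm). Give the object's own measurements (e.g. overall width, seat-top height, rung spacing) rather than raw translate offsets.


A rectangular dining table. The top is 602×841×35 mm with its upper surface at z = 695 mm. It stands on four 46×46 mm square legs, each inset 54 mm from the nearest pair of top edges, running from the floor to the underside of the top.


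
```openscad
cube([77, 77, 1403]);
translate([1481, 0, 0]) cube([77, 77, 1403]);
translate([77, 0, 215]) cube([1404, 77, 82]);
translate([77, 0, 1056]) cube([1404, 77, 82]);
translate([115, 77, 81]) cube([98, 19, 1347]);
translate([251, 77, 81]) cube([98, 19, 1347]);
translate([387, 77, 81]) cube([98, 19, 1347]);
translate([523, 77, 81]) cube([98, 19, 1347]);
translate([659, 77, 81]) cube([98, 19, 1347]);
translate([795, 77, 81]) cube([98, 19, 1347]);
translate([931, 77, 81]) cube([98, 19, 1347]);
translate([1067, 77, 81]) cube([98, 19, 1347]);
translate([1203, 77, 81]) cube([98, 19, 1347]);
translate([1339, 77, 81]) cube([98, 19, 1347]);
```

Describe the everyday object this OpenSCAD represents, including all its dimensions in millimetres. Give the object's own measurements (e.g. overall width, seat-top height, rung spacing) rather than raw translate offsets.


A fence section. Two 77×77 mm posts, 1403 mm tall, stand on the floor with a clear span of 1404 mm between their inner faces. Two horizontal rails of 77×82 mm section span the gap between the posts with their undersides at z = 215 mm and z = 1056 mm, flush with the posts' −y face. 10 pickets, each 98 mm wide, 19 mm thick and 1347 mm tall, are fixed to the +y face of the rails with their bottoms at z = 81 mm, spaced across the span with a 38 mm gap after the −x post and between neighbouring pickets, with 44 mm left before the +x post.
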